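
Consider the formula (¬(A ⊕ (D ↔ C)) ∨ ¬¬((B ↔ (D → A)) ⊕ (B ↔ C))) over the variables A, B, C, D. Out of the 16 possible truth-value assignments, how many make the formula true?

14

A | B | C | D | (D ↔ C) | (A ⊕ (D ↔ C)) | ¬(A ⊕ (D ↔ C)) | (D → A) | (B ↔ (D → A)) | (B ↔ C) | ((B ↔ (D → A)) ⊕ (B ↔ C)) | ¬((B ↔ (D → A)) ⊕ (B ↔ C)) | ¬¬((B ↔ (D → A)) ⊕ (B ↔ C)) | φ
- | - | - | - | ------- | ------------- | -------------- | ------- | ------------- | ------- | ------------------------- | -------------------------- | --------------------------- | -
1 | 1 | 1 | 1 |    1    |       0       |       1        |    1    |       1       |    1    |             0             |             1              |              0              | 1
1 | 1 | 1 | 0 |    0    |       1       |       0        |    1    |       1       |    1    |             0             |             1              |              0              | 0
1 | 1 | 0 | 1 |    0    |       1       |       0        |    1    |       1       |    0    |             1             |             0              |              1              | 1
1 | 1 | 0 | 0 |    1    |       0       |       1        |    1    |       1       |    0    |             1             |             0              |              1              | 1
1 | 0 | 1 | 1 |    1    |       0       |       1        |    1    |       0       |    0    |             0             |             1              |              0              | 1
1 | 0 | 1 | 0 |    0    |       1       |       0        |    1    |       0       |    0    |             0             |             1              |              0              | 0
1 | 0 | 0 | 1 |    0    |       1       |       0        |    1    |       0       |    1    |             1             |             0              |              1              | 1
1 | 0 | 0 | 0 |    1    |       0       |       1        |    1    |       0       |    1    |             1             |             0              |              1              | 1
0 | 1 | 1 | 1 |    1    |       1       |       0        |    0    |       0       |    1    |             1             |             0              |              1              | 1
0 | 1 | 1 | 0 |    0    |       0       |       1        |    1    |       1       |    1    |             0             |             1              |              0              | 1
0 | 1 | 0 | 1 |    0    |       0       |       1        |    0    |       0       |    0    |             0             |             1              |              0              | 1
0 | 1 | 0 | 0 |    1    |       1       |       0        |    1    |       1       |    0    |             1             |             0              |              1              | 1
0 | 0 | 1 | 1 |    1    |       1       |       0        |    0    |       1       |    0    |             1             |             0              |              1              | 1
0 | 0 | 1 | 0 |    0    |       0       |       1        |    1    |       0       |    0    |             0             |             1              |              0              | 1
0 | 0 | 0 | 1 |    0    |       0       |       1        |    0    |       1       |    1    |             0             |             1              |              0              | 1
0 | 0 | 0 | 0 |    1    |       1       |       0        |    1    |       0       |    1    |             1             |             0              |              1              | 1
The formula is true on 14 of the 16 rows.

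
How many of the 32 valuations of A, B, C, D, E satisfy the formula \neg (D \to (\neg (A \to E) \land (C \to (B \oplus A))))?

A | B | C | D | E || φ
1 | 1 | 1 | 1 | 1 || 1
1 | 1 | 1 | 1 | 0 || 1
1 | 1 | 1 | 0 | 1 || 0
1 | 1 | 1 | 0 | 0 || 0
1 | 1 | 0 | 1 | 1 || 1
1 | 1 | 0 | 1 | 0 || 0
1 | 1 | 0 | 0 | 1 || 0
1 | 1 | 0 | 0 | 0 || 0
1 | 0 | 1 | 1 | 1 || 1
1 | 0 | 1 | 1 | 0 || 0
1 | 0 | 1 | 0 | 1 || 0
1 | 0 | 1 | 0 | 0 || 0
1 | 0 | 0 | 1 | 1 || 1
1 | 0 | 0 | 1 | 0 || 0
1 | 0 | 0 | 0 | 1 || 0
1 | 0 | 0 | 0 | 0 || 0
0 | 1 | 1 | 1 | 1 || 1
0 | 1 | 1 | 1 | 0 || 1
0 | 1 | 1 | 0 | 1 || 0
0 | 1 | 1 | 0 | 0 || 0
0 | 1 | 0 | 1 | 1 || 1
0 | 1 | 0 | 1 | 0 || 1
0 | 1 | 0 | 0 | 1 || 0
0 | 1 | 0 | 0 | 0 || 0
0 | 0 | 1 | 1 | 1 || 1
0 | 0 | 1 | 1 | 0 || 1
0 | 0 | 1 | 0 | 1 || 0
0 | 0 | 1 | 0 | 0 || 0
0 | 0 | 0 | 1 | 1 || 1
0 | 0 | 0 | 1 | 0 || 1
0 | 0 | 0 | 0 | 1 || 0
0 | 0 | 0 | 0 | 0 || 0
The formula is true on 13 of the 32 rows.

13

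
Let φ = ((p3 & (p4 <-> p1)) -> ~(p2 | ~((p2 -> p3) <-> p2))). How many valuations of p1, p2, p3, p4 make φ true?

12

p1  p2  p3  p4     (p4 <-> p1)  (p3 & (p4 <-> p1))  (p2 -> p3)  ((p2 -> p3) <-> p2)  ~((p2 -> p3) <-> p2)  (p2 | ~((p2 -> p3) <-> p2))  ~(p2 | ~((p2 -> p3) <-> p2))  φ
T   T   T   T           T               T               T                T                    F                         T                            F                F
T   T   T   F           F               F               T                T                    F                         T                            F                T
T   T   F   T           T               F               F                F                    T                         T                            F                T
T   T   F   F           F               F               F                F                    T                         T                            F                T
T   F   T   T           T               T               T                F                    T                         T                            F                F
T   F   T   F           F               F               T                F                    T                         T                            F                T
T   F   F   T           T               F               T                F                    T                         T                            F                T
T   F   F   F           F               F               T                F                    T                         T                            F                T
F   T   T   T           F               F               T                T                    F                         T                            F                T
F   T   T   F           T               T               T                T                    F                         T                            F                F
F   T   F   T           F               F               F                F                    T                         T                            F                T
F   T   F   F           T               F               F                F                    T                         T                            F                T
F   F   T   T           F               F               T                F                    T                         T                            F                T
F   F   T   F           T               T               T                F                    T                         T                            F                F
F   F   F   T           F               F               T                F                    T                         T                            F                T
F   F   F   F           T               F               T                F                    T                         T                            F                T
The formula is true on 12 of the 16 rows.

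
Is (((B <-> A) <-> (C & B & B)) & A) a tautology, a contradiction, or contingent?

contingent

A | B | C || (B <-> A) | (C & B & B) | ((B <-> A) <-> (C & B & B)) | φ
T | T | T ||     T     |      T      |              T              | T
T | T | F ||     T     |      F      |              F              | F
T | F | T ||     F     |      F      |              T              | T
T | F | F ||     F     |      F      |              T              | T
F | T | T ||     F     |      T      |              F              | F
F | T | F ||     F     |      F      |              T              | F
F | F | T ||     T     |      F      |              F              | F
F | F | F ||     T     |      F      |              F              | F
3 of 8 rows are T, so the formula is contingent.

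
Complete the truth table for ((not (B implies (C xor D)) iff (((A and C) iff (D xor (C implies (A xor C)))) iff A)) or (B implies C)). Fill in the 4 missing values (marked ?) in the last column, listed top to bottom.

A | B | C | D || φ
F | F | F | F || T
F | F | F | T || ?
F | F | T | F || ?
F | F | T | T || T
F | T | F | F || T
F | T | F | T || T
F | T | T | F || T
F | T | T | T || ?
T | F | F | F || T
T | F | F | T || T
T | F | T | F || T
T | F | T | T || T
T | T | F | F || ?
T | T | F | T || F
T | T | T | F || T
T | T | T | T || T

Row A=F, B=F, C=F, D=T: (not (B implies (C xor D)) iff (((A and C) iff (D xor (C implies (A xor C)))) iff A)) = T, (B implies C) = T, so the formula = T.
Row A=F, B=F, C=T, D=F: (not (B implies (C xor D)) iff (((A and C) iff (D xor (C implies (A xor C)))) iff A)) = F, (B implies C) = T, so the formula = T.
Row A=F, B=T, C=T, D=T: (not (B implies (C xor D)) iff (((A and C) iff (D xor (C implies (A xor C)))) iff A)) = F, (B implies C) = T, so the formula = T.
Row A=T, B=T, C=F, D=F: (not (B implies (C xor D)) iff (((A and C) iff (D xor (C implies (A xor C)))) iff A)) = F, (B implies C) = F, so the formula = F.

T, T, T, F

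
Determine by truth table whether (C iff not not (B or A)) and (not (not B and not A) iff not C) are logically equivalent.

A | B | C || φ | ψ
T | T | T || T | F
T | T | F || F | T
T | F | T || T | F
T | F | F || F | T
F | T | T || T | F
F | T | F || F | T
F | F | T || F | T
F | F | F || T | F
The columns differ at A=T, B=T, C=T (φ=T, ψ=F), so they are not equivalent.

not equivalent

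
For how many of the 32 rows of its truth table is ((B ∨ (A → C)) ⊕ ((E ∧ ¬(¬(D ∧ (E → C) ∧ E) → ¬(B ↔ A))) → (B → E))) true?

4

A | B | C | D | E | φ
- | - | - | - | - | -
T | T | T | T | T | F
T | T | T | T | F | F
T | T | T | F | T | F
T | T | T | F | F | F
T | T | F | T | T | F
T | T | F | T | F | F
T | T | F | F | T | F
T | T | F | F | F | F
T | F | T | T | T | F
T | F | T | T | F | F
T | F | T | F | T | F
T | F | T | F | F | F
T | F | F | T | T | T
T | F | F | T | F | T
T | F | F | F | T | T
T | F | F | F | F | T
F | T | T | T | T | F
F | T | T | T | F | F
F | T | T | F | T | F
F | T | T | F | F | F
F | T | F | T | T | F
F | T | F | T | F | F
F | T | F | F | T | F
F | T | F | F | F | F
F | F | T | T | T | F
F | F | T | T | F | F
F | F | T | F | T | F
F | F | T | F | F | F
F | F | F | T | T | F
F | F | F | T | F | F
F | F | F | F | T | F
F | F | F | F | F | F
The formula is true on 4 of the 32 rows.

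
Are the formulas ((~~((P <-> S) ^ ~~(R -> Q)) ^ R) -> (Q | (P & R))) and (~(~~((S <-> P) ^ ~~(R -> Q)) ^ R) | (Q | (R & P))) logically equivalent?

equivalent

P | Q | R | S | φ | ψ
- | - | - | - | - | -
0 | 0 | 0 | 0 | 1 | 1
0 | 0 | 0 | 1 | 0 | 0
0 | 0 | 1 | 0 | 1 | 1
0 | 0 | 1 | 1 | 0 | 0
0 | 1 | 0 | 0 | 1 | 1
0 | 1 | 0 | 1 | 1 | 1
0 | 1 | 1 | 0 | 1 | 1
0 | 1 | 1 | 1 | 1 | 1
1 | 0 | 0 | 0 | 0 | 0
1 | 0 | 0 | 1 | 1 | 1
1 | 0 | 1 | 0 | 1 | 1
1 | 0 | 1 | 1 | 1 | 1
1 | 1 | 0 | 0 | 1 | 1
1 | 1 | 0 | 1 | 1 | 1
1 | 1 | 1 | 0 | 1 | 1
1 | 1 | 1 | 1 | 1 | 1
The columns for φ and ψ agree on every row, so they are logically equivalent.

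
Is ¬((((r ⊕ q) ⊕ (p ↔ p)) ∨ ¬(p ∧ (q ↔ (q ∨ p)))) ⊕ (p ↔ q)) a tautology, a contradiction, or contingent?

contingent

p | q | r | φ
- | - | - | -
F | F | F | T
F | F | T | T
F | T | F | F
F | T | T | F
T | F | F | F
T | F | T | F
T | T | F | F
T | T | T | T
3 of 8 rows are T, so the formula is contingent.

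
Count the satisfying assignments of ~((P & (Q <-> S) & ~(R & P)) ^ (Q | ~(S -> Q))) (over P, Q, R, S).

4

  P      Q      R      S       (Q <-> S)  (P & (Q <-> S))  (R & P)  ~(R & P)  ((P & (Q <-> S)) & ~(R & P))  (S -> Q)  ~(S -> Q)  (Q | ~(S -> Q))    φ  
False  False  False  False        True         False        False     True               False                True      False         False        True
False  False  False   True       False         False        False     True               False               False       True          True       False
False  False   True  False        True         False        False     True               False                True      False         False        True
False  False   True   True       False         False        False     True               False               False       True          True       False
False   True  False  False       False         False        False     True               False                True      False          True       False
False   True  False   True        True         False        False     True               False                True      False          True       False
False   True   True  False       False         False        False     True               False                True      False          True       False
False   True   True   True        True         False        False     True               False                True      False          True       False
 True  False  False  False        True          True        False     True                True                True      False         False       False
 True  False  False   True       False         False        False     True               False               False       True          True       False
 True  False   True  False        True          True         True    False               False                True      False         False        True
 True  False   True   True       False         False         True    False               False               False       True          True       False
 True   True  False  False       False         False        False     True               False                True      False          True       False
 True   True  False   True        True          True        False     True                True                True      False          True        True
 True   True   True  False       False         False         True    False               False                True      False          True       False
 True   True   True   True        True          True         True    False               False                True      False          True       False
The formula is true on 4 of the 16 rows.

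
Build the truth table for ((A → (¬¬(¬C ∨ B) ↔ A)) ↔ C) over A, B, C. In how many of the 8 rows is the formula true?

3

A | B | C | ¬C | (¬C ∨ B) | ¬(¬C ∨ B) | ¬¬(¬C ∨ B) | (¬¬(¬C ∨ B) ↔ A) | (A → (¬¬(¬C ∨ B) ↔ A)) | ((A → (¬¬(¬C ∨ B) ↔ A)) ↔ C)
- | - | - | -- | -------- | --------- | ---------- | ---------------- | ---------------------- | ----------------------------
F | F | F | T  |    T     |     F     |     T      |        F         |           T            |              F              
F | F | T | F  |    F     |     T     |     F      |        T         |           T            |              T              
F | T | F | T  |    T     |     F     |     T      |        F         |           T            |              F              
F | T | T | F  |    T     |     F     |     T      |        F         |           T            |              T              
T | F | F | T  |    T     |     F     |     T      |        T         |           T            |              F              
T | F | T | F  |    F     |     T     |     F      |        F         |           F            |              F              
T | T | F | T  |    T     |     F     |     T      |        T         |           T            |              F              
T | T | T | F  |    T     |     F     |     T      |        T         |           T            |              T              
The formula is true on 3 of the 8 rows.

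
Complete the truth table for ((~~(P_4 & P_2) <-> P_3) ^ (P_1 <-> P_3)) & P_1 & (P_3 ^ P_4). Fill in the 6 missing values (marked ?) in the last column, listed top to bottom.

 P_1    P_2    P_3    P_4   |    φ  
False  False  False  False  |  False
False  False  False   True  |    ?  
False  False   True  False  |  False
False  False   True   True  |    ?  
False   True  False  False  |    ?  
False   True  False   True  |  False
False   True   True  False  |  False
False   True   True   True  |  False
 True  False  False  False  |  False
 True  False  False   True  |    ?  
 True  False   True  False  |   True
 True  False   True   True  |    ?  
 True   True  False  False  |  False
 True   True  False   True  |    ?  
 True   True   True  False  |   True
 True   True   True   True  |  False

False, False, False, True, False, False

Row P_1=False, P_2=False, P_3=False, P_4=True: ((~~(P_4 & P_2) <-> P_3) ^ (P_1 <-> P_3)) = False, (P_3 ^ P_4) = True, so the formula = False.
Row P_1=False, P_2=False, P_3=True, P_4=True: ((~~(P_4 & P_2) <-> P_3) ^ (P_1 <-> P_3)) = False, (P_3 ^ P_4) = False, so the formula = False.
Row P_1=False, P_2=True, P_3=False, P_4=False: ((~~(P_4 & P_2) <-> P_3) ^ (P_1 <-> P_3)) = False, (P_3 ^ P_4) = False, so the formula = False.
Row P_1=True, P_2=False, P_3=False, P_4=True: ((~~(P_4 & P_2) <-> P_3) ^ (P_1 <-> P_3)) = True, (P_3 ^ P_4) = True, so the formula = True.
Row P_1=True, P_2=False, P_3=True, P_4=True: ((~~(P_4 & P_2) <-> P_3) ^ (P_1 <-> P_3)) = True, (P_3 ^ P_4) = False, so the formula = False.
Row P_1=True, P_2=True, P_3=False, P_4=True: ((~~(P_4 & P_2) <-> P_3) ^ (P_1 <-> P_3)) = False, (P_3 ^ P_4) = True, so the formula = False.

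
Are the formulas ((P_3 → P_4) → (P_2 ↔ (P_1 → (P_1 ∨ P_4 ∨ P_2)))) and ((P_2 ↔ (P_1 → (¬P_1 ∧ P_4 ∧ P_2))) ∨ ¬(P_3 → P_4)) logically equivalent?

not equivalent

P_1 | P_2 | P_3 | P_4 || φ | ψ
 0  |  0  |  0  |  0  || 0 | 0
 0  |  0  |  0  |  1  || 0 | 0
 0  |  0  |  1  |  0  || 1 | 1
 0  |  0  |  1  |  1  || 0 | 0
 0  |  1  |  0  |  0  || 1 | 1
 0  |  1  |  0  |  1  || 1 | 1
 0  |  1  |  1  |  0  || 1 | 1
 0  |  1  |  1  |  1  || 1 | 1
 1  |  0  |  0  |  0  || 0 | 1
 1  |  0  |  0  |  1  || 0 | 1
 1  |  0  |  1  |  0  || 1 | 1
 1  |  0  |  1  |  1  || 0 | 1
 1  |  1  |  0  |  0  || 1 | 0
 1  |  1  |  0  |  1  || 1 | 0
 1  |  1  |  1  |  0  || 1 | 1
 1  |  1  |  1  |  1  || 1 | 0
The columns differ at P_1=1, P_2=0, P_3=0, P_4=0 (φ=0, ψ=1), so they are not equivalent.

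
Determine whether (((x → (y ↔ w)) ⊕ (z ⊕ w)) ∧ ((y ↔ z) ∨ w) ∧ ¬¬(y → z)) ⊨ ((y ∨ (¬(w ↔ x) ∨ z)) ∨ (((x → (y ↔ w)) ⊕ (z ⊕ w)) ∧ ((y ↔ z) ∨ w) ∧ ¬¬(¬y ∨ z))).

yes

  x      y      z      w    |    φ      ψ  
 True   True   True   True  |   True   True
 True   True   True  False  |   True   True
 True   True  False   True  |  False   True
 True   True  False  False  |  False   True
 True  False   True   True  |  False   True
 True  False   True  False  |  False   True
 True  False  False   True  |   True   True
 True  False  False  False  |   True   True
False   True   True   True  |   True   True
False   True   True  False  |  False   True
False   True  False   True  |  False   True
False   True  False  False  |  False   True
False  False   True   True  |   True   True
False  False   True  False  |  False   True
False  False  False   True  |  False   True
False  False  False  False  |   True   True
In every row where φ is true, ψ is also true, so φ ⊨ ψ.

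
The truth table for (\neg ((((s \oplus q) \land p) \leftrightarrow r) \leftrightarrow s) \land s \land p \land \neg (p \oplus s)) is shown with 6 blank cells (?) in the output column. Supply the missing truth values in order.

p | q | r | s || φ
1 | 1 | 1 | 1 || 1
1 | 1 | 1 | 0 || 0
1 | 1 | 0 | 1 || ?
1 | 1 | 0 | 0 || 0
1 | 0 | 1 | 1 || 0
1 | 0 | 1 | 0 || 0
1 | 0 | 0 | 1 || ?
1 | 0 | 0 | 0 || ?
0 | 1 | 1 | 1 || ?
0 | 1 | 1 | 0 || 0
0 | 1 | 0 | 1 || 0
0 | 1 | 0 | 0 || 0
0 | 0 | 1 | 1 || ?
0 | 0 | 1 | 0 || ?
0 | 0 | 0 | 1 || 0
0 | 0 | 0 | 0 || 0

0, 1, 0, 0, 0, 0

Row p=1, q=1, r=0, s=1: \neg ((((s \oplus q) \land p) \leftrightarrow r) \leftrightarrow s) = 0, \neg (p \oplus s) = 1, so the formula = 0.
Row p=1, q=0, r=0, s=1: \neg ((((s \oplus q) \land p) \leftrightarrow r) \leftrightarrow s) = 1, \neg (p \oplus s) = 1, so the formula = 1.
Row p=1, q=0, r=0, s=0: \neg ((((s \oplus q) \land p) \leftrightarrow r) \leftrightarrow s) = 1, \neg (p \oplus s) = 0, so the formula = 0.
Row p=0, q=1, r=1, s=1: \neg ((((s \oplus q) \land p) \leftrightarrow r) \leftrightarrow s) = 1, \neg (p \oplus s) = 0, so the formula = 0.
Row p=0, q=0, r=1, s=1: \neg ((((s \oplus q) \land p) \leftrightarrow r) \leftrightarrow s) = 1, \neg (p \oplus s) = 0, so the formula = 0.
Row p=0, q=0, r=1, s=0: \neg ((((s \oplus q) \land p) \leftrightarrow r) \leftrightarrow s) = 0, \neg (p \oplus s) = 1, so the formula = 0.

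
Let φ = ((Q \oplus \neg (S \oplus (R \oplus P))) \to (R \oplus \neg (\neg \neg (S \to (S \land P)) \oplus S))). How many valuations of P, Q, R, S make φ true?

12

P | Q | R | S | φ
- | - | - | - | -
1 | 1 | 1 | 1 | 0
1 | 1 | 1 | 0 | 1
1 | 1 | 0 | 1 | 1
1 | 1 | 0 | 0 | 0
1 | 0 | 1 | 1 | 1
1 | 0 | 1 | 0 | 1
1 | 0 | 0 | 1 | 1
1 | 0 | 0 | 0 | 1
0 | 1 | 1 | 1 | 1
0 | 1 | 1 | 0 | 1
0 | 1 | 0 | 1 | 0
0 | 1 | 0 | 0 | 1
0 | 0 | 1 | 1 | 1
0 | 0 | 1 | 0 | 1
0 | 0 | 0 | 1 | 1
0 | 0 | 0 | 0 | 0
The formula is true on 12 of the 16 rows.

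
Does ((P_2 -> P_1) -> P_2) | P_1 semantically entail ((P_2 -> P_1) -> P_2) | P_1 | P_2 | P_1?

P_1 | P_2 | φ | ψ
--- | --- | - | -
 T  |  T  | T | T
 T  |  F  | T | T
 F  |  T  | T | T
 F  |  F  | F | F
In every row where φ is true, ψ is also true, so φ ⊨ ψ.

yes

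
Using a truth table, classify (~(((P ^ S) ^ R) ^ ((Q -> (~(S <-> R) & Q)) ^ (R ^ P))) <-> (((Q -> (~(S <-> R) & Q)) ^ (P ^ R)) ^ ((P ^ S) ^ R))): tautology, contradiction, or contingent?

P  Q  R  S  |  (P ^ S)  ((P ^ S) ^ R)  (S <-> R)  ~(S <-> R)  (~(S <-> R) & Q)  (Q -> (~(S <-> R) & Q))  (R ^ P)  (P ^ R)  φ
0  0  0  0  |     0           0            1          0              0                     1                0        0     0
0  0  0  1  |     1           1            0          1              0                     1                0        0     0
0  0  1  0  |     0           1            0          1              0                     1                1        1     0
0  0  1  1  |     1           0            1          0              0                     1                1        1     0
0  1  0  0  |     0           0            1          0              0                     0                0        0     0
0  1  0  1  |     1           1            0          1              1                     1                0        0     0
0  1  1  0  |     0           1            0          1              1                     1                1        1     0
0  1  1  1  |     1           0            1          0              0                     0                1        1     0
1  0  0  0  |     1           1            1          0              0                     1                1        1     0
1  0  0  1  |     0           0            0          1              0                     1                1        1     0
1  0  1  0  |     1           0            0          1              0                     1                0        0     0
1  0  1  1  |     0           1            1          0              0                     1                0        0     0
1  1  0  0  |     1           1            1          0              0                     0                1        1     0
1  1  0  1  |     0           0            0          1              1                     1                1        1     0
1  1  1  0  |     1           0            0          1              1                     1                0        0     0
1  1  1  1  |     0           1            1          0              0                     0                0        0     0
Every row is 0, so the formula is a contradiction.

contradiction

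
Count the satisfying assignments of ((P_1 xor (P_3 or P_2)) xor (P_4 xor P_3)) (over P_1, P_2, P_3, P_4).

 P_1    P_2    P_3    P_4   |    φ  
 True   True   True   True  |  False
 True   True   True  False  |   True
 True   True  False   True  |   True
 True   True  False  False  |  False
 True  False   True   True  |  False
 True  False   True  False  |   True
 True  False  False   True  |  False
 True  False  False  False  |   True
False   True   True   True  |   True
False   True   True  False  |  False
False   True  False   True  |  False
False   True  False  False  |   True
False  False   True   True  |   True
False  False   True  False  |  False
False  False  False   True  |   True
False  False  False  False  |  False
The formula is true on 8 of the 16 rows.

8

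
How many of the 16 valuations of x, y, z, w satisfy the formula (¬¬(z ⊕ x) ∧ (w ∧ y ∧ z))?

1

  x   |   y   |   z   |   w   || (¬¬(z ⊕ x) ∧ (w ∧ y ∧ z))
 True |  True |  True |  True ||           False          
 True |  True |  True | False ||           False          
 True |  True | False |  True ||           False          
 True |  True | False | False ||           False          
 True | False |  True |  True ||           False          
 True | False |  True | False ||           False          
 True | False | False |  True ||           False          
 True | False | False | False ||           False          
False |  True |  True |  True ||            True          
False |  True |  True | False ||           False          
False |  True | False |  True ||           False          
False |  True | False | False ||           False          
False | False |  True |  True ||           False          
False | False |  True | False ||           False          
False | False | False |  True ||           False          
False | False | False | False ||           False          
The formula is true on 1 of the 16 rows.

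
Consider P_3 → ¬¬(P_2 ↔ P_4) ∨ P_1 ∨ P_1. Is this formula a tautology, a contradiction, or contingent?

 P_1  |  P_2  |  P_3  |  P_4  |   φ  
----- | ----- | ----- | ----- | -----
False | False | False | False |  True
False | False | False |  True |  True
False | False |  True | False |  True
False | False |  True |  True | False
False |  True | False | False |  True
False |  True | False |  True |  True
False |  True |  True | False | False
False |  True |  True |  True |  True
 True | False | False | False |  True
 True | False | False |  True |  True
 True | False |  True | False |  True
 True | False |  True |  True |  True
 True |  True | False | False |  True
 True |  True | False |  True |  True
 True |  True |  True | False |  True
 True |  True |  True |  True |  True
14 of 16 rows are True, so the formula is contingent.

contingent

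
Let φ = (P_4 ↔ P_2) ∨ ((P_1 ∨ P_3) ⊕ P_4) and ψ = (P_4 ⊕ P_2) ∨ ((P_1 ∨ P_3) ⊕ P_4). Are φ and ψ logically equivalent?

P_1 | P_2 | P_3 | P_4 | φ | ψ
--- | --- | --- | --- | - | -
 0  |  0  |  0  |  0  | 1 | 0
 0  |  0  |  0  |  1  | 1 | 1
 0  |  0  |  1  |  0  | 1 | 1
 0  |  0  |  1  |  1  | 0 | 1
 0  |  1  |  0  |  0  | 0 | 1
 0  |  1  |  0  |  1  | 1 | 1
 0  |  1  |  1  |  0  | 1 | 1
 0  |  1  |  1  |  1  | 1 | 0
 1  |  0  |  0  |  0  | 1 | 1
 1  |  0  |  0  |  1  | 0 | 1
 1  |  0  |  1  |  0  | 1 | 1
 1  |  0  |  1  |  1  | 0 | 1
 1  |  1  |  0  |  0  | 1 | 1
 1  |  1  |  0  |  1  | 1 | 0
 1  |  1  |  1  |  0  | 1 | 1
 1  |  1  |  1  |  1  | 1 | 0
The columns differ at P_1=0, P_2=0, P_3=0, P_4=0 (φ=1, ψ=0), so they are not equivalent.

not equivalent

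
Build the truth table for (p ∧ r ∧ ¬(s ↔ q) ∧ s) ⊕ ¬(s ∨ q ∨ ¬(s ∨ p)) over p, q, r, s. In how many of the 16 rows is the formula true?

3

p | q | r | s | φ
- | - | - | - | -
F | F | F | F | F
F | F | F | T | F
F | F | T | F | F
F | F | T | T | F
F | T | F | F | F
F | T | F | T | F
F | T | T | F | F
F | T | T | T | F
T | F | F | F | T
T | F | F | T | F
T | F | T | F | T
T | F | T | T | T
T | T | F | F | F
T | T | F | T | F
T | T | T | F | F
T | T | T | T | F
The formula is true on 3 of the 16 rows.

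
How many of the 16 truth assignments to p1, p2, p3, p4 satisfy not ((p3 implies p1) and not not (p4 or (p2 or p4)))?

7

p1  p2  p3  p4  |  (p3 implies p1)  (p2 or p4)  (p4 or (p2 or p4))  not (p4 or (p2 or p4))  not not (p4 or (p2 or p4))  φ
F   F   F   F   |         T             F               F                     T                         F               T
F   F   F   T   |         T             T               T                     F                         T               F
F   F   T   F   |         F             F               F                     T                         F               T
F   F   T   T   |         F             T               T                     F                         T               T
F   T   F   F   |         T             T               T                     F                         T               F
F   T   F   T   |         T             T               T                     F                         T               F
F   T   T   F   |         F             T               T                     F                         T               T
F   T   T   T   |         F             T               T                     F                         T               T
T   F   F   F   |         T             F               F                     T                         F               T
T   F   F   T   |         T             T               T                     F                         T               F
T   F   T   F   |         T             F               F                     T                         F               T
T   F   T   T   |         T             T               T                     F                         T               F
T   T   F   F   |         T             T               T                     F                         T               F
T   T   F   T   |         T             T               T                     F                         T               F
T   T   T   F   |         T             T               T                     F                         T               F
T   T   T   T   |         T             T               T                     F                         T               F
The formula is true on 7 of the 16 rows.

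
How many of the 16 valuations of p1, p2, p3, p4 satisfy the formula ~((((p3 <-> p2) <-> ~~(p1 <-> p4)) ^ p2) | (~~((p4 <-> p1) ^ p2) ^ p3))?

p1 | p2 | p3 | p4 || (p3 <-> p2) | (p1 <-> p4) | ~(p1 <-> p4) | ~~(p1 <-> p4) | (p4 <-> p1) | ((p4 <-> p1) ^ p2) | ~((p4 <-> p1) ^ p2) | ~~((p4 <-> p1) ^ p2) | (~~((p4 <-> p1) ^ p2) ^ p3) | φ
T  | T  | T  | T  ||      T      |      T      |      F       |       T       |      T      |         F          |          T          |          F           |              T              | F
T  | T  | T  | F  ||      T      |      F      |      T       |       F       |      F      |         T          |          F          |          T           |              F              | F
T  | T  | F  | T  ||      F      |      T      |      F       |       T       |      T      |         F          |          T          |          F           |              F              | F
T  | T  | F  | F  ||      F      |      F      |      T       |       F       |      F      |         T          |          F          |          T           |              T              | F
T  | F  | T  | T  ||      F      |      T      |      F       |       T       |      T      |         T          |          F          |          T           |              F              | T
T  | F  | T  | F  ||      F      |      F      |      T       |       F       |      F      |         F          |          T          |          F           |              T              | F
T  | F  | F  | T  ||      T      |      T      |      F       |       T       |      T      |         T          |          F          |          T           |              T              | F
T  | F  | F  | F  ||      T      |      F      |      T       |       F       |      F      |         F          |          T          |          F           |              F              | T
F  | T  | T  | T  ||      T      |      F      |      T       |       F       |      F      |         T          |          F          |          T           |              F              | F
F  | T  | T  | F  ||      T      |      T      |      F       |       T       |      T      |         F          |          T          |          F           |              T              | F
F  | T  | F  | T  ||      F      |      F      |      T       |       F       |      F      |         T          |          F          |          T           |              T              | F
F  | T  | F  | F  ||      F      |      T      |      F       |       T       |      T      |         F          |          T          |          F           |              F              | F
F  | F  | T  | T  ||      F      |      F      |      T       |       F       |      F      |         F          |          T          |          F           |              T              | F
F  | F  | T  | F  ||      F      |      T      |      F       |       T       |      T      |         T          |          F          |          T           |              F              | T
F  | F  | F  | T  ||      T      |      F      |      T       |       F       |      F      |         F          |          T          |          F           |              F              | T
F  | F  | F  | F  ||      T      |      T      |      F       |       T       |      T      |         T          |          F          |          T           |              T              | F
The formula is true on 4 of the 16 rows.

4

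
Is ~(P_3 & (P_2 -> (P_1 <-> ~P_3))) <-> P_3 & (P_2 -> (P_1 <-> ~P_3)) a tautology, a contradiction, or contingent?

contradiction

 P_1  |  P_2  |  P_3  |  ~P_3 | (P_1 <-> ~P_3) | (P_2 -> (P_1 <-> ~P_3)) |   φ  
----- | ----- | ----- | ----- | -------------- | ----------------------- | -----
False | False | False |  True |     False      |           True          | False
False | False |  True | False |      True      |           True          | False
False |  True | False |  True |     False      |          False          | False
False |  True |  True | False |      True      |           True          | False
 True | False | False |  True |      True      |           True          | False
 True | False |  True | False |     False      |           True          | False
 True |  True | False |  True |      True      |           True          | False
 True |  True |  True | False |     False      |          False          | False
Every row is False, so the formula is a contradiction.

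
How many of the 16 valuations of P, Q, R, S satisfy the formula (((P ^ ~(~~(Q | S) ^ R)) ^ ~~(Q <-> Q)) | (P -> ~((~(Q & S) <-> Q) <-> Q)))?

P | Q | R | S || φ
T | T | T | T || T
T | T | T | F || T
T | T | F | T || T
T | T | F | F || F
T | F | T | T || T
T | F | T | F || F
T | F | F | T || F
T | F | F | F || T
F | T | T | T || T
F | T | T | F || T
F | T | F | T || T
F | T | F | F || T
F | F | T | T || T
F | F | T | F || T
F | F | F | T || T
F | F | F | F || T
The formula is true on 13 of the 16 rows.

13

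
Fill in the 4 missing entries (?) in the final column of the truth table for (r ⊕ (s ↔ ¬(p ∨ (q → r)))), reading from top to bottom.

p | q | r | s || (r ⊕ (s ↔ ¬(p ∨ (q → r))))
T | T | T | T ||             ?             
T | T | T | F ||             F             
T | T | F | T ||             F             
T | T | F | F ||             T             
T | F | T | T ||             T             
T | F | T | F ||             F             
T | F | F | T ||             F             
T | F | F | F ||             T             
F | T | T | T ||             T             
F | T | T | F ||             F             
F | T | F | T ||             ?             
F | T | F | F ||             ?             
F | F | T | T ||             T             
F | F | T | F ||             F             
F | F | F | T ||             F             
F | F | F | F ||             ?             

T, T, F, T

Row p=T, q=T, r=T, s=T: (s ↔ ¬(p ∨ (q → r))) = F, so (r ⊕ (s ↔ ¬(p ∨ (q → r)))) = T.
Row p=F, q=T, r=F, s=T: (s ↔ ¬(p ∨ (q → r))) = T, so (r ⊕ (s ↔ ¬(p ∨ (q → r)))) = T.
Row p=F, q=T, r=F, s=F: (s ↔ ¬(p ∨ (q → r))) = F, so (r ⊕ (s ↔ ¬(p ∨ (q → r)))) = F.
Row p=F, q=F, r=F, s=F: (s ↔ ¬(p ∨ (q → r))) = T, so (r ⊕ (s ↔ ¬(p ∨ (q → r)))) = T.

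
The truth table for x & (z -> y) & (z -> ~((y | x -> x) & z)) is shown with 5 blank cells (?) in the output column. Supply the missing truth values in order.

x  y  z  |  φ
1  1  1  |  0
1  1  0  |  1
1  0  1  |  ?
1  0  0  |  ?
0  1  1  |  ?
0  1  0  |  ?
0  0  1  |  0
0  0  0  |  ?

0, 1, 0, 0, 0

Row x=1, y=0, z=1: (z -> y) = 0, (z -> ~((y | x -> x) & z)) = 0, so the formula = 0.
Row x=1, y=0, z=0: (z -> y) = 1, (z -> ~((y | x -> x) & z)) = 1, so the formula = 1.
Row x=0, y=1, z=1: (z -> y) = 1, (z -> ~((y | x -> x) & z)) = 1, so the formula = 0.
Row x=0, y=1, z=0: (z -> y) = 1, (z -> ~((y | x -> x) & z)) = 1, so the formula = 0.
Row x=0, y=0, z=0: (z -> y) = 1, (z -> ~((y | x -> x) & z)) = 1, so the formula = 0.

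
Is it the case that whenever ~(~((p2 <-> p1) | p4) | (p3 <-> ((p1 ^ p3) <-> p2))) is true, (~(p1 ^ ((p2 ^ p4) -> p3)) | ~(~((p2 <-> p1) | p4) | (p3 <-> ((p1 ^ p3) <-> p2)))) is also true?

yes

p1  p2  p3  p4  |  φ  ψ
0   0   0   0   |  1  1
0   0   0   1   |  1  1
0   0   1   0   |  1  1
0   0   1   1   |  1  1
0   1   0   0   |  0  1
0   1   0   1   |  0  0
0   1   1   0   |  0  0
0   1   1   1   |  0  0
1   0   0   0   |  0  1
1   0   0   1   |  0  0
1   0   1   0   |  0  1
1   0   1   1   |  0  1
1   1   0   0   |  1  1
1   1   0   1   |  1  1
1   1   1   0   |  1  1
1   1   1   1   |  1  1
In every row where φ is true, ψ is also true, so φ ⊨ ψ.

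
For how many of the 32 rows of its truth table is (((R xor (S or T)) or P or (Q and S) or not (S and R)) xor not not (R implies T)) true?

P | Q | R | S | T || φ
1 | 1 | 1 | 1 | 1 || 0
1 | 1 | 1 | 1 | 0 || 1
1 | 1 | 1 | 0 | 1 || 0
1 | 1 | 1 | 0 | 0 || 1
1 | 1 | 0 | 1 | 1 || 0
1 | 1 | 0 | 1 | 0 || 0
1 | 1 | 0 | 0 | 1 || 0
1 | 1 | 0 | 0 | 0 || 0
1 | 0 | 1 | 1 | 1 || 0
1 | 0 | 1 | 1 | 0 || 1
1 | 0 | 1 | 0 | 1 || 0
1 | 0 | 1 | 0 | 0 || 1
1 | 0 | 0 | 1 | 1 || 0
1 | 0 | 0 | 1 | 0 || 0
1 | 0 | 0 | 0 | 1 || 0
1 | 0 | 0 | 0 | 0 || 0
0 | 1 | 1 | 1 | 1 || 0
0 | 1 | 1 | 1 | 0 || 1
0 | 1 | 1 | 0 | 1 || 0
0 | 1 | 1 | 0 | 0 || 1
0 | 1 | 0 | 1 | 1 || 0
0 | 1 | 0 | 1 | 0 || 0
0 | 1 | 0 | 0 | 1 || 0
0 | 1 | 0 | 0 | 0 || 0
0 | 0 | 1 | 1 | 1 || 1
0 | 0 | 1 | 1 | 0 || 0
0 | 0 | 1 | 0 | 1 || 0
0 | 0 | 1 | 0 | 0 || 1
0 | 0 | 0 | 1 | 1 || 0
0 | 0 | 0 | 1 | 0 || 0
0 | 0 | 0 | 0 | 1 || 0
0 | 0 | 0 | 0 | 0 || 0
The formula is true on 8 of the 32 rows.

8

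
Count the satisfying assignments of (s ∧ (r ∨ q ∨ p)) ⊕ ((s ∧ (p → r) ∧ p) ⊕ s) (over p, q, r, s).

3

p | q | r | s || (r ∨ q ∨ p) | (s ∧ (r ∨ q ∨ p)) | (p → r) | (s ∧ (p → r) ∧ p) | ((s ∧ (p → r) ∧ p) ⊕ s) | φ
F | F | F | F ||      F      |         F         |    T    |         F         |            F            | F
F | F | F | T ||      F      |         F         |    T    |         F         |            T            | T
F | F | T | F ||      T      |         F         |    T    |         F         |            F            | F
F | F | T | T ||      T      |         T         |    T    |         F         |            T            | F
F | T | F | F ||      T      |         F         |    T    |         F         |            F            | F
F | T | F | T ||      T      |         T         |    T    |         F         |            T            | F
F | T | T | F ||      T      |         F         |    T    |         F         |            F            | F
F | T | T | T ||      T      |         T         |    T    |         F         |            T            | F
T | F | F | F ||      T      |         F         |    F    |         F         |            F            | F
T | F | F | T ||      T      |         T         |    F    |         F         |            T            | F
T | F | T | F ||      T      |         F         |    T    |         F         |            F            | F
T | F | T | T ||      T      |         T         |    T    |         T         |            F            | T
T | T | F | F ||      T      |         F         |    F    |         F         |            F            | F
T | T | F | T ||      T      |         T         |    F    |         F         |            T            | F
T | T | T | F ||      T      |         F         |    T    |         F         |            F            | F
T | T | T | T ||      T      |         T         |    T    |         T         |            F            | T
The formula is true on 3 of the 16 rows.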